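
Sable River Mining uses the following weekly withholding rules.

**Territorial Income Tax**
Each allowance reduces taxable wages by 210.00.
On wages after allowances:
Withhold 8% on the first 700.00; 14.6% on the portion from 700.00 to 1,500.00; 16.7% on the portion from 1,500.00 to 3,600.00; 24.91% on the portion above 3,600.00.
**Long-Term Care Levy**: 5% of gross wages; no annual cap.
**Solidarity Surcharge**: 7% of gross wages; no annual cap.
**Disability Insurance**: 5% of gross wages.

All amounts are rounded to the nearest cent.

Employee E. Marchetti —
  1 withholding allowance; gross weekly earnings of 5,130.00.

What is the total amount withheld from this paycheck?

Territorial Income Tax: taxable = 5,130.00 − 1×210.00 = 4,920.00
  523.50 + 24.91% × (4,920.00 − 3,600.00) = 523.50 + 24.91% × 1,320.00 = 852.31
Long-Term Care Levy: 5% × 5,130.00 = 256.50
Solidarity Surcharge: 7% × 5,130.00 = 359.10
Disability Insurance: 5% × 5,130.00 = 256.50
Total: 852.31 + 256.50 + 359.10 + 256.50 = 1,724.41

1,724.41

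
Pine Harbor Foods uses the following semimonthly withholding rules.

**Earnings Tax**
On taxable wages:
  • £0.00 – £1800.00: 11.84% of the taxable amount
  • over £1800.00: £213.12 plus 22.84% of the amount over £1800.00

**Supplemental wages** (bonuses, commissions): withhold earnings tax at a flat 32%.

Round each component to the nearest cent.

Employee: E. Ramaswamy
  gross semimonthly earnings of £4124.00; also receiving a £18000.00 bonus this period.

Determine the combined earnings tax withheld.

Earnings Tax: taxable = £4124.00
  £213.12 + 22.84% × (£4124.00 − £1800.00) = £213.12 + 22.84% × £2324.00 = £743.92
Supplemental (32% flat on bonus): 32% × £18000.00 = £5760.00
Total earnings tax: £743.92 + £5760.00 = £6503.92

£6503.92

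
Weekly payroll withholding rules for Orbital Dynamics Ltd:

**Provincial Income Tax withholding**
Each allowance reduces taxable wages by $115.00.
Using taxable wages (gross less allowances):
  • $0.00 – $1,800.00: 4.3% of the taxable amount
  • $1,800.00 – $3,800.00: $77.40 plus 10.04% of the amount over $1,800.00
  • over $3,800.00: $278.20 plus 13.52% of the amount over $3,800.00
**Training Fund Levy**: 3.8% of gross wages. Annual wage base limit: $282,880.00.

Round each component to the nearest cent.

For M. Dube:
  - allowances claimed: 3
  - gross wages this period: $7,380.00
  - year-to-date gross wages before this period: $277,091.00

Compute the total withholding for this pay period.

$935.55

Provincial Income Tax: taxable = $7,380.00 − 3×$115.00 = $7,035.00
  $278.20 + 13.52% × ($7,035.00 − $3,800.00) = $278.20 + 13.52% × $3,235.00 = $715.57
Training Fund Levy: cap $282,880.00 − YTD $277,091.00 = $5,789.00 subject; 3.8% × $5,789.00 = $219.98
Total: $715.57 + $219.98 = $935.55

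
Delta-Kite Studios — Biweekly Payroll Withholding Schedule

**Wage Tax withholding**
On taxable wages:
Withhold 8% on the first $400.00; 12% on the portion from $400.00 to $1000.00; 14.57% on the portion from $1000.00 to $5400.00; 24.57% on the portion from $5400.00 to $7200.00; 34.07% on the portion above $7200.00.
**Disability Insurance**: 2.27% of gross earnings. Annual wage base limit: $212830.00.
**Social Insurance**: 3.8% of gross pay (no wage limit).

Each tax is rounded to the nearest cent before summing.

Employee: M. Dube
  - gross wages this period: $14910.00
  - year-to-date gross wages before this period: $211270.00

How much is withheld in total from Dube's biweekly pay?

Wage Tax: taxable = $14910.00
  $1187.34 + 34.07% × ($14910.00 − $7200.00) = $1187.34 + 34.07% × $7710.00 = $3814.14
Disability Insurance: cap $212830.00 − YTD $211270.00 = $1560.00 subject; 2.27% × $1560.00 = $35.41
Social Insurance: 3.8% × $14910.00 = $566.58
Total: $3814.14 + $35.41 + $566.58 = $4416.13

$4416.13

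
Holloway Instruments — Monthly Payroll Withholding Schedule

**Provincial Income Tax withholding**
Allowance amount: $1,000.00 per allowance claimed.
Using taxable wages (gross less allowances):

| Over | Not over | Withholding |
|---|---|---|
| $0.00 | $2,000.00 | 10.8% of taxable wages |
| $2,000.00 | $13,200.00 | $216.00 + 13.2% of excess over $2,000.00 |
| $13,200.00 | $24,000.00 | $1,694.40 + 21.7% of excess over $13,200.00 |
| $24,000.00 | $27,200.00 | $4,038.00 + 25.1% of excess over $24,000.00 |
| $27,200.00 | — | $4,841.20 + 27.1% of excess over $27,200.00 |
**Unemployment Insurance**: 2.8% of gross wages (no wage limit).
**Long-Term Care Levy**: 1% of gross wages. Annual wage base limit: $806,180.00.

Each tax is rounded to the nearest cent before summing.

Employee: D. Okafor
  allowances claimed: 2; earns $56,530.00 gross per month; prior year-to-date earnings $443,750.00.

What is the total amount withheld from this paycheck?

Provincial Income Tax: taxable = $56,530.00 − 2×$1,000.00 = $54,530.00
  $4,841.20 + 27.1% × ($54,530.00 − $27,200.00) = $4,841.20 + 27.1% × $27,330.00 = $12,247.63
Unemployment Insurance: 2.8% × $56,530.00 = $1,582.84
Long-Term Care Levy: 1% × $56,530.00 = $565.30
Total: $12,247.63 + $1,582.84 + $565.30 = $14,395.77

$14,395.77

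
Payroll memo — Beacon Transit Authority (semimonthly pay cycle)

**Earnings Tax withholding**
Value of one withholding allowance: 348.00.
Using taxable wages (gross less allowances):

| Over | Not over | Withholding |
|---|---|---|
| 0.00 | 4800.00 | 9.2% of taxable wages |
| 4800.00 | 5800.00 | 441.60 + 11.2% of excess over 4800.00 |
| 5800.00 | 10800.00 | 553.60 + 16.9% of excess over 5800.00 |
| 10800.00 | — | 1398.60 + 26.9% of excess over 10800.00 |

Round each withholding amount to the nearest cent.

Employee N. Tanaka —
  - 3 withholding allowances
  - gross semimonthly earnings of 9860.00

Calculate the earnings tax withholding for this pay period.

Earnings Tax: taxable = 9860.00 − 3×348.00 = 8816.00
  553.60 + 16.9% × (8816.00 − 5800.00) = 553.60 + 16.9% × 3016.00 = 1063.30

1063.30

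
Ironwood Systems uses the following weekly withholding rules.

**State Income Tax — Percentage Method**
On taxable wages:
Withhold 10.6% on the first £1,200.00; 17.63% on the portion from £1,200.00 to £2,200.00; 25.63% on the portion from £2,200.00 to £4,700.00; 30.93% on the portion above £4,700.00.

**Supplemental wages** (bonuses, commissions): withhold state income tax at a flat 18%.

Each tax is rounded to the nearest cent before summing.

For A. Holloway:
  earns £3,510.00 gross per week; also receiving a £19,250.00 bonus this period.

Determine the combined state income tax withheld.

£4,104.25

State Income Tax: taxable = £3,510.00
  £303.50 + 25.63% × (£3,510.00 − £2,200.00) = £303.50 + 25.63% × £1,310.00 = £639.25
Supplemental (18% flat on bonus): 18% × £19,250.00 = £3,465.00
Total state income tax: £639.25 + £3,465.00 = £4,104.25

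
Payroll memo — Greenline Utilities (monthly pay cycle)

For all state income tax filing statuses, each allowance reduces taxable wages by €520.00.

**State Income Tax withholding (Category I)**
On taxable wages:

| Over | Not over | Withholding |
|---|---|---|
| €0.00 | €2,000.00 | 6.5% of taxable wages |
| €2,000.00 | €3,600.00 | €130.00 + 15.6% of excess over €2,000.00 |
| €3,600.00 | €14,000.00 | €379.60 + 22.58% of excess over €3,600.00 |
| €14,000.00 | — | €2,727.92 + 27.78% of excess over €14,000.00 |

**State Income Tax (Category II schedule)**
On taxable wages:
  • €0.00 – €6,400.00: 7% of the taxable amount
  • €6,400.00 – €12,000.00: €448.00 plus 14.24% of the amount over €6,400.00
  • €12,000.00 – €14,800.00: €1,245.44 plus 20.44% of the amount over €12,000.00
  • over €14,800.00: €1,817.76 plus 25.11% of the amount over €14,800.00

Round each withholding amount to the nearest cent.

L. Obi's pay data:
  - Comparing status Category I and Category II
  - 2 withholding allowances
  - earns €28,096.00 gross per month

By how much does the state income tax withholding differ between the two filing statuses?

State Income Tax (Category I): taxable = €28,096.00 − 2×€520.00 = €27,056.00
  €2,727.92 + 27.78% × (€27,056.00 − €14,000.00) = €2,727.92 + 27.78% × €13,056.00 = €6,354.88
State Income Tax (Category II): taxable = €28,096.00 − 2×€520.00 = €27,056.00
  €1,817.76 + 25.11% × (€27,056.00 − €14,800.00) = €1,817.76 + 25.11% × €12,256.00 = €4,895.24
Difference: |€6,354.88 − €4,895.24| = €1,459.64 (higher under Category I)

€1,459.64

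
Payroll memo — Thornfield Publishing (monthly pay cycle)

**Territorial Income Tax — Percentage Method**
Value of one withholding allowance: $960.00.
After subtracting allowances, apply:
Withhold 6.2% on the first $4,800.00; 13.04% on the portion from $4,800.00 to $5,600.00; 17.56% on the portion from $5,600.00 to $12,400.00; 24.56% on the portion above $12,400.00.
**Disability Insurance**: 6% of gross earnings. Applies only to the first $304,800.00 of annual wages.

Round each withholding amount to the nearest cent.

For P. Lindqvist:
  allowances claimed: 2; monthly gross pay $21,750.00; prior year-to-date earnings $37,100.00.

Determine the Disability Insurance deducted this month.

$1,305.00

Disability Insurance: 6% × $21,750.00 = $1,305.00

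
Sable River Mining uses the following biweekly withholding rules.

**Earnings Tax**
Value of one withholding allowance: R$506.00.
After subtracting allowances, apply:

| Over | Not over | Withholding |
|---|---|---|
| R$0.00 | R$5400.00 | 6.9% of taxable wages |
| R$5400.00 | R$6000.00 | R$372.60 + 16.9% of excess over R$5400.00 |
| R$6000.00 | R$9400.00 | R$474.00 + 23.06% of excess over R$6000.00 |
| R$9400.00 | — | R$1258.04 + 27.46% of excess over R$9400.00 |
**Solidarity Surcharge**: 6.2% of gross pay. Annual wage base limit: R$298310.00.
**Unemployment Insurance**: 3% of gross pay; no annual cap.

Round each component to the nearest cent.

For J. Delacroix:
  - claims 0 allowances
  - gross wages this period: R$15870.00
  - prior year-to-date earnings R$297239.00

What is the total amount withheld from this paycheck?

Earnings Tax: taxable = R$15870.00
  R$1258.04 + 27.46% × (R$15870.00 − R$9400.00) = R$1258.04 + 27.46% × R$6470.00 = R$3034.70
Solidarity Surcharge: cap R$298310.00 − YTD R$297239.00 = R$1071.00 subject; 6.2% × R$1071.00 = R$66.40
Unemployment Insurance: 3% × R$15870.00 = R$476.10
Total: R$3034.70 + R$66.40 + R$476.10 = R$3577.20

R$3577.20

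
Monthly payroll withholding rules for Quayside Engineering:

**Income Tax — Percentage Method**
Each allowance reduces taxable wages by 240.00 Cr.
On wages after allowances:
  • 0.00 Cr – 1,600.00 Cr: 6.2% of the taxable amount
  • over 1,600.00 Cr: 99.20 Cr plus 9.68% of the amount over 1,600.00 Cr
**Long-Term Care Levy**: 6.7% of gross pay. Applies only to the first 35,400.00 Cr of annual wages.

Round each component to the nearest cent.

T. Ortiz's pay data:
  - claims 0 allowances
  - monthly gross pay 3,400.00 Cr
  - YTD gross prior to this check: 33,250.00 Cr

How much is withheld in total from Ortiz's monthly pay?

417.49 Cr

Income Tax: taxable = 3,400.00 Cr
  99.20 Cr + 9.68% × (3,400.00 Cr − 1,600.00 Cr) = 99.20 Cr + 9.68% × 1,800.00 Cr = 273.44 Cr
Long-Term Care Levy: cap 35,400.00 Cr − YTD 33,250.00 Cr = 2,150.00 Cr subject; 6.7% × 2,150.00 Cr = 144.05 Cr
Total: 273.44 Cr + 144.05 Cr = 417.49 Cr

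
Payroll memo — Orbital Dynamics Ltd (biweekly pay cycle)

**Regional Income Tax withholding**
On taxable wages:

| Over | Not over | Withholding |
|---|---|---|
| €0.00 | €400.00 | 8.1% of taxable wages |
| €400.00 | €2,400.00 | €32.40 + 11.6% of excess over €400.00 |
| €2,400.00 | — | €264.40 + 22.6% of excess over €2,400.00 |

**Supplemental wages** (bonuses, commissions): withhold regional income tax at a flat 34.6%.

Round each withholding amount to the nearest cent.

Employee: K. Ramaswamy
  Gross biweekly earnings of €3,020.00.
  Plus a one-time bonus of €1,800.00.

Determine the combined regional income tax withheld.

€1,027.32

Regional Income Tax: taxable = €3,020.00
  €264.40 + 22.6% × (€3,020.00 − €2,400.00) = €264.40 + 22.6% × €620.00 = €404.52
Supplemental (34.6% flat on bonus): 34.6% × €1,800.00 = €622.80
Total regional income tax: €404.52 + €622.80 = €1,027.32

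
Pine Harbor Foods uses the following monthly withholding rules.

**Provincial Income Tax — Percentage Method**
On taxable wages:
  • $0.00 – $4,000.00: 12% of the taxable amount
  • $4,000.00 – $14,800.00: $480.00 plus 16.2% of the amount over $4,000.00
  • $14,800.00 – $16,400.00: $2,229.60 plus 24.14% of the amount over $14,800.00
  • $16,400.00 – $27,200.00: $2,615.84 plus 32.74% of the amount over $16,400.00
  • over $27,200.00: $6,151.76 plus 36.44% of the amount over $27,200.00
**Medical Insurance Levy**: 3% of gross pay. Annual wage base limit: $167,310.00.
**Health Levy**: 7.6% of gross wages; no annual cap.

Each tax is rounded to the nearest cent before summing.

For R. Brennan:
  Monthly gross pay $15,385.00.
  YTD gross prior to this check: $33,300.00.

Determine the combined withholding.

$4,001.63

Provincial Income Tax: taxable = $15,385.00
  $2,229.60 + 24.14% × ($15,385.00 − $14,800.00) = $2,229.60 + 24.14% × $585.00 = $2,370.82
Medical Insurance Levy: 3% × $15,385.00 = $461.55
Health Levy: 7.6% × $15,385.00 = $1,169.26
Total: $2,370.82 + $461.55 + $1,169.26 = $4,001.63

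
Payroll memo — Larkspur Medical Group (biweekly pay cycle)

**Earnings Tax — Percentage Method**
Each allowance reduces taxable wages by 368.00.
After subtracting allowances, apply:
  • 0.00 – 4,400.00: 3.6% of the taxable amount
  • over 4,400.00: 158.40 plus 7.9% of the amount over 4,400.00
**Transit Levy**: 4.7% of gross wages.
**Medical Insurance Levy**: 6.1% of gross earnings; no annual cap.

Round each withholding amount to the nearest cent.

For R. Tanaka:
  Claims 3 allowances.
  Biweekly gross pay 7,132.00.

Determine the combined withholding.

1,057.26

Earnings Tax: taxable = 7,132.00 − 3×368.00 = 6,028.00
  158.40 + 7.9% × (6,028.00 − 4,400.00) = 158.40 + 7.9% × 1,628.00 = 287.01
Transit Levy: 4.7% × 7,132.00 = 335.20
Medical Insurance Levy: 6.1% × 7,132.00 = 435.05
Total: 287.01 + 335.20 + 435.05 = 1,057.26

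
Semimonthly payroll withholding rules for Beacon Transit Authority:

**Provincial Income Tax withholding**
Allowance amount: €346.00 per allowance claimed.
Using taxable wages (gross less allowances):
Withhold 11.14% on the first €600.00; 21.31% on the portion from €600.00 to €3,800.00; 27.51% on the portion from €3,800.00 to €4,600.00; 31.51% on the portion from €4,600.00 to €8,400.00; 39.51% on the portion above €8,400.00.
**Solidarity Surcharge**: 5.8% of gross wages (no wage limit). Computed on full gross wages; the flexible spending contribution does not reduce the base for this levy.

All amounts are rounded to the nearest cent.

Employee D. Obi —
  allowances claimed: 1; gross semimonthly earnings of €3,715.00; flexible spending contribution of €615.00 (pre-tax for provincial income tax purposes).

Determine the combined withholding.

€741.33

Provincial Income Tax: taxable = €3,715.00 − €615.00 − 1×€346.00 = €2,754.00
  €66.84 + 21.31% × (€2,754.00 − €600.00) = €66.84 + 21.31% × €2,154.00 = €525.86
Solidarity Surcharge: 5.8% × €3,715.00 = €215.47
Total: €525.86 + €215.47 = €741.33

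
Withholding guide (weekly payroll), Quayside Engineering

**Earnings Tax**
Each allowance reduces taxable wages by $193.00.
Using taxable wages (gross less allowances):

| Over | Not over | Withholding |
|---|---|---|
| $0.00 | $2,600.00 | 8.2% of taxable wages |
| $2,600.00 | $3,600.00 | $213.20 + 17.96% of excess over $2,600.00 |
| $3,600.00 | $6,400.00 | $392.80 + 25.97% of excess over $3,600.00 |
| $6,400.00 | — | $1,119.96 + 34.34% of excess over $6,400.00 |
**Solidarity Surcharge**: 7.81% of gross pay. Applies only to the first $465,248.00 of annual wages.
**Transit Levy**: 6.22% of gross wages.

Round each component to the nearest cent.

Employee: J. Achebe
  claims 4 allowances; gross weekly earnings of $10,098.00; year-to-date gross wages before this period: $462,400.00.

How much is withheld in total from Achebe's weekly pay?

$2,975.28

Earnings Tax: taxable = $10,098.00 − 4×$193.00 = $9,326.00
  $1,119.96 + 34.34% × ($9,326.00 − $6,400.00) = $1,119.96 + 34.34% × $2,926.00 = $2,124.75
Solidarity Surcharge: cap $465,248.00 − YTD $462,400.00 = $2,848.00 subject; 7.81% × $2,848.00 = $222.43
Transit Levy: 6.22% × $10,098.00 = $628.10
Total: $2,124.75 + $222.43 + $628.10 = $2,975.28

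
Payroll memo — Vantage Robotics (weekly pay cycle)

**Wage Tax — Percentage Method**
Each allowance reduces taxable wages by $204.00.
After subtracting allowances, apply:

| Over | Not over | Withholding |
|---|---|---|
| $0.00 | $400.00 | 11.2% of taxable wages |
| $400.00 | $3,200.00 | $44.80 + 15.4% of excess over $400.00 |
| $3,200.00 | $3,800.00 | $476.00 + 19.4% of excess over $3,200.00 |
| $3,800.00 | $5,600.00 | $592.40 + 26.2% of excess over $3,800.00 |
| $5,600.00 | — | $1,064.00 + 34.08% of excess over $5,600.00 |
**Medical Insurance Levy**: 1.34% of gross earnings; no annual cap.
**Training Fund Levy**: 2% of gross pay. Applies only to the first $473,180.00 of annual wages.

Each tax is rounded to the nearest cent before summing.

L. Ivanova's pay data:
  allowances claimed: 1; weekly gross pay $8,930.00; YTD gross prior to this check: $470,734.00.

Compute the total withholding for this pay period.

$2,297.92

Wage Tax: taxable = $8,930.00 − 1×$204.00 = $8,726.00
  $1,064.00 + 34.08% × ($8,726.00 − $5,600.00) = $1,064.00 + 34.08% × $3,126.00 = $2,129.34
Medical Insurance Levy: 1.34% × $8,930.00 = $119.66
Training Fund Levy: cap $473,180.00 − YTD $470,734.00 = $2,446.00 subject; 2% × $2,446.00 = $48.92
Total: $2,129.34 + $119.66 + $48.92 = $2,297.92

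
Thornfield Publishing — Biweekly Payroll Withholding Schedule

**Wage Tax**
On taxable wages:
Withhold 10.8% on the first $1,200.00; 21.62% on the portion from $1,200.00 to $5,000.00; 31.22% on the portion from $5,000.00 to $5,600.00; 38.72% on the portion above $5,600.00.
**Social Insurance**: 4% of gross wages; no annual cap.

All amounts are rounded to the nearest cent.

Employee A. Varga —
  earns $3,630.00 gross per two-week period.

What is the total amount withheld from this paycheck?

Wage Tax: taxable = $3,630.00
  $129.60 + 21.62% × ($3,630.00 − $1,200.00) = $129.60 + 21.62% × $2,430.00 = $654.97
Social Insurance: 4% × $3,630.00 = $145.20
Total: $654.97 + $145.20 = $800.17

$800.17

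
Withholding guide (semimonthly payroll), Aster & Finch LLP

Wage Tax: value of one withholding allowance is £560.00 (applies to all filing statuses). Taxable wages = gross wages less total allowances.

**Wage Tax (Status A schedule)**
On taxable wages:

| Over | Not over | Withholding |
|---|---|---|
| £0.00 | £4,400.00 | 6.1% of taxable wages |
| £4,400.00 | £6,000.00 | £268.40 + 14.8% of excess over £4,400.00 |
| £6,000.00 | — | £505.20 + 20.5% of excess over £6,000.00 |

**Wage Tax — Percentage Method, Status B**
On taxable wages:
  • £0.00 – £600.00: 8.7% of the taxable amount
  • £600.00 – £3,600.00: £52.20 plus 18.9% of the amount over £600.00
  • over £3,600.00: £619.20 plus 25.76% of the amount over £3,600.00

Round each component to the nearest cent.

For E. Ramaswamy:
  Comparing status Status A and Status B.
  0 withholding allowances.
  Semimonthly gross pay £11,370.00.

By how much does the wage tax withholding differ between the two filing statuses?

£1,014.70

Wage Tax (Status A): taxable = £11,370.00
  £505.20 + 20.5% × (£11,370.00 − £6,000.00) = £505.20 + 20.5% × £5,370.00 = £1,606.05
Wage Tax (Status B): taxable = £11,370.00
  £619.20 + 25.76% × (£11,370.00 − £3,600.00) = £619.20 + 25.76% × £7,770.00 = £2,620.75
Difference: |£1,606.05 − £2,620.75| = £1,014.70 (higher under Status B)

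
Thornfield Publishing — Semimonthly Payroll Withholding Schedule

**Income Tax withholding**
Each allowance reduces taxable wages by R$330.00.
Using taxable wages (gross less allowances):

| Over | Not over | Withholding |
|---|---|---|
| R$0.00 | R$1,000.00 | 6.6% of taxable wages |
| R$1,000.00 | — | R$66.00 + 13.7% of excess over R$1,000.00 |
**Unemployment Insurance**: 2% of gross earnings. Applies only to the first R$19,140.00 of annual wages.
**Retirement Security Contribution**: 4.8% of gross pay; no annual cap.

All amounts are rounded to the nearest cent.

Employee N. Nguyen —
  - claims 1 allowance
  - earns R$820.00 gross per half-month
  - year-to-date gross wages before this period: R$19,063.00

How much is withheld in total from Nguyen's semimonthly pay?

R$73.24

Income Tax: taxable = R$820.00 − 1×R$330.00 = R$490.00
  6.6% × R$490.00 = R$32.34
Unemployment Insurance: cap R$19,140.00 − YTD R$19,063.00 = R$77.00 subject; 2% × R$77.00 = R$1.54
Retirement Security Contribution: 4.8% × R$820.00 = R$39.36
Total: R$32.34 + R$1.54 + R$39.36 = R$73.24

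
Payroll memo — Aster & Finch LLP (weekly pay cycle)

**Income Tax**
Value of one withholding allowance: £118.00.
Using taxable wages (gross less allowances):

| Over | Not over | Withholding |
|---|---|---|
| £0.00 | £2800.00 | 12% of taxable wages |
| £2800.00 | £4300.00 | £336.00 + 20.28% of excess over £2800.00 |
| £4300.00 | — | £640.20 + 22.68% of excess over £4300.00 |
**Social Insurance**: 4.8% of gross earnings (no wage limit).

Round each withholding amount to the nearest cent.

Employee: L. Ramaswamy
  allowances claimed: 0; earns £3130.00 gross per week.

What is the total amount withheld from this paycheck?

Income Tax: taxable = £3130.00
  £336.00 + 20.28% × (£3130.00 − £2800.00) = £336.00 + 20.28% × £330.00 = £402.92
Social Insurance: 4.8% × £3130.00 = £150.24
Total: £402.92 + £150.24 = £553.16

£553.16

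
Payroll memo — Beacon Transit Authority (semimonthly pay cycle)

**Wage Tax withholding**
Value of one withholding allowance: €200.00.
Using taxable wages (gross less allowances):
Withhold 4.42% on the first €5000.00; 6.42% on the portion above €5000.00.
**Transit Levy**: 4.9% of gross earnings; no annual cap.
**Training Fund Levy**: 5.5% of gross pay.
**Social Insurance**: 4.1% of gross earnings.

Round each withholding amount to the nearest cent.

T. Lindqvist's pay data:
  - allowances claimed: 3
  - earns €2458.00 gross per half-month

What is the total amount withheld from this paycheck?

Wage Tax: taxable = €2458.00 − 3×€200.00 = €1858.00
  4.42% × €1858.00 = €82.12
Transit Levy: 4.9% × €2458.00 = €120.44
Training Fund Levy: 5.5% × €2458.00 = €135.19
Social Insurance: 4.1% × €2458.00 = €100.78
Total: €82.12 + €120.44 + €135.19 + €100.78 = €438.53

€438.53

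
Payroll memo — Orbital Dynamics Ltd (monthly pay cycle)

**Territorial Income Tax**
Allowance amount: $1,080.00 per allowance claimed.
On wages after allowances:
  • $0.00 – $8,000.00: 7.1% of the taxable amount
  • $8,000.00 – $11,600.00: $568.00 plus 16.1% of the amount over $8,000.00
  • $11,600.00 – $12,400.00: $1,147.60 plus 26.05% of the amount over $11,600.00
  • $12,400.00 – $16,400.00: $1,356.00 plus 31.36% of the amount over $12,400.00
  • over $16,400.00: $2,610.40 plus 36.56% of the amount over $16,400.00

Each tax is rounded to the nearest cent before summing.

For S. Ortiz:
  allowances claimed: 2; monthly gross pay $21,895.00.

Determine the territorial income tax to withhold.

Territorial Income Tax: taxable = $21,895.00 − 2×$1,080.00 = $19,735.00
  $2,610.40 + 36.56% × ($19,735.00 − $16,400.00) = $2,610.40 + 36.56% × $3,335.00 = $3,829.68

$3,829.68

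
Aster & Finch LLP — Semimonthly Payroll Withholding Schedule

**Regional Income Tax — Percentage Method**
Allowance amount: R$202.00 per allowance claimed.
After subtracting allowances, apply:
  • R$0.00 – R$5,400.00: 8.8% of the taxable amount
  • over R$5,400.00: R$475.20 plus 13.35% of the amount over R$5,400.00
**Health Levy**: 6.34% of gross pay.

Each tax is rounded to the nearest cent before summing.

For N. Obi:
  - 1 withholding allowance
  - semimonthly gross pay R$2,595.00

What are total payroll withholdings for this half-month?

R$375.10

Regional Income Tax: taxable = R$2,595.00 − 1×R$202.00 = R$2,393.00
  8.8% × R$2,393.00 = R$210.58
Health Levy: 6.34% × R$2,595.00 = R$164.52
Total: R$210.58 + R$164.52 = R$375.10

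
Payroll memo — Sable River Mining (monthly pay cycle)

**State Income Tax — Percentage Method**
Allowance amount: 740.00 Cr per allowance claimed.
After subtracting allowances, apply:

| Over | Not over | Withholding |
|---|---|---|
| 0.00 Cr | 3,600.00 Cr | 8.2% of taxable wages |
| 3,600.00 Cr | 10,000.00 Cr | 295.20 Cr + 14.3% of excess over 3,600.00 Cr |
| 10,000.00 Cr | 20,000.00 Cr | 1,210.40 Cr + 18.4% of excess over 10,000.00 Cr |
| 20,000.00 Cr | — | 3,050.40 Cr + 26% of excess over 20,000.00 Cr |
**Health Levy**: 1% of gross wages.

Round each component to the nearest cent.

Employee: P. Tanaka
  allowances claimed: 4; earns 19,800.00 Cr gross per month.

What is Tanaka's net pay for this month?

17,133.04 Cr

State Income Tax: taxable = 19,800.00 Cr − 4×740.00 Cr = 16,840.00 Cr
  1,210.40 Cr + 18.4% × (16,840.00 Cr − 10,000.00 Cr) = 1,210.40 Cr + 18.4% × 6,840.00 Cr = 2,468.96 Cr
Health Levy: 1% × 19,800.00 Cr = 198.00 Cr
Total withheld: 2,468.96 Cr + 198.00 Cr = 2,666.96 Cr
Net pay: 19,800.00 Cr − 2,666.96 Cr = 17,133.04 Cr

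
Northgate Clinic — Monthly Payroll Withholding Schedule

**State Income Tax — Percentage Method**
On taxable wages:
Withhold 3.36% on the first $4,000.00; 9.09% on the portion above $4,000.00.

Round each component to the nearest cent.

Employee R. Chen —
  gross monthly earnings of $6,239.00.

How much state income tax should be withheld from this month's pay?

State Income Tax: taxable = $6,239.00
  $134.40 + 9.09% × ($6,239.00 − $4,000.00) = $134.40 + 9.09% × $2,239.00 = $337.93

$337.93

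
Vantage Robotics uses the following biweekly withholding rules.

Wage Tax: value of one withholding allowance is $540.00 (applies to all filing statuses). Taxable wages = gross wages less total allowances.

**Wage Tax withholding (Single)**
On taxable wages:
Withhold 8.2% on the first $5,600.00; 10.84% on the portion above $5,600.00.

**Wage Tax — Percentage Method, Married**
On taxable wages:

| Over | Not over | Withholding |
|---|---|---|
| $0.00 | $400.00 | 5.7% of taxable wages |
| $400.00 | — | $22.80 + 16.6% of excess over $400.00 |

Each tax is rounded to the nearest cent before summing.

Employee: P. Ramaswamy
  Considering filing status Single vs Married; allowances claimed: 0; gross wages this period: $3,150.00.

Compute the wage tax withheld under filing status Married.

Wage Tax (Married): taxable = $3,150.00
  $22.80 + 16.6% × ($3,150.00 − $400.00) = $22.80 + 16.6% × $2,750.00 = $479.30

$479.30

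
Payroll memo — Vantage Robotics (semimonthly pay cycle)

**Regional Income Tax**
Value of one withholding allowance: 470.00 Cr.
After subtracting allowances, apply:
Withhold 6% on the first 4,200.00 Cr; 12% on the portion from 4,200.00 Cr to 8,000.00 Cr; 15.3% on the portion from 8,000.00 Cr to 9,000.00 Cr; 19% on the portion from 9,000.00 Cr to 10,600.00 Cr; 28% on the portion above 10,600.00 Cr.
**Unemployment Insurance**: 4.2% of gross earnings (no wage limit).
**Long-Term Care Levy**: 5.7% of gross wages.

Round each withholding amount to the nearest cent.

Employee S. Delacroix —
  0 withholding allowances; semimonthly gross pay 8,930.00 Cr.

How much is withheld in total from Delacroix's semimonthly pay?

1,734.36 Cr

Regional Income Tax: taxable = 8,930.00 Cr
  708.00 Cr + 15.3% × (8,930.00 Cr − 8,000.00 Cr) = 708.00 Cr + 15.3% × 930.00 Cr = 850.29 Cr
Unemployment Insurance: 4.2% × 8,930.00 Cr = 375.06 Cr
Long-Term Care Levy: 5.7% × 8,930.00 Cr = 509.01 Cr
Total: 850.29 Cr + 375.06 Cr + 509.01 Cr = 1,734.36 Cr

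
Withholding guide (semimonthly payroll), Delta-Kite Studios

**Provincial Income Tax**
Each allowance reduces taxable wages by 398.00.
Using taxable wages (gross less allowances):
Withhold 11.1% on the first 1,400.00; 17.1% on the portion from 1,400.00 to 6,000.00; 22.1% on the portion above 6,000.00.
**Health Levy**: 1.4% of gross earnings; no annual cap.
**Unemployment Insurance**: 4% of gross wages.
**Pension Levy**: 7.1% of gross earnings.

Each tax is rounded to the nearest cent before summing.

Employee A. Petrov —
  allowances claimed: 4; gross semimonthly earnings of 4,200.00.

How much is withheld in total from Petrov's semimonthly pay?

Provincial Income Tax: taxable = 4,200.00 − 4×398.00 = 2,608.00
  155.40 + 17.1% × (2,608.00 − 1,400.00) = 155.40 + 17.1% × 1,208.00 = 361.97
Health Levy: 1.4% × 4,200.00 = 58.80
Unemployment Insurance: 4% × 4,200.00 = 168.00
Pension Levy: 7.1% × 4,200.00 = 298.20
Total: 361.97 + 58.80 + 168.00 + 298.20 = 886.97

886.97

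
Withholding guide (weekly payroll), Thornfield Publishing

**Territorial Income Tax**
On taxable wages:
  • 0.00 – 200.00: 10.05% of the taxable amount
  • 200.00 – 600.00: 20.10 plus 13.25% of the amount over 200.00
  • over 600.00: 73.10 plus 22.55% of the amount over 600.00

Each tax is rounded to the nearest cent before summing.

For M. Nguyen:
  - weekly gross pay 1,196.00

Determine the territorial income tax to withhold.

Territorial Income Tax: taxable = 1,196.00
  73.10 + 22.55% × (1,196.00 − 600.00) = 73.10 + 22.55% × 596.00 = 207.50

207.50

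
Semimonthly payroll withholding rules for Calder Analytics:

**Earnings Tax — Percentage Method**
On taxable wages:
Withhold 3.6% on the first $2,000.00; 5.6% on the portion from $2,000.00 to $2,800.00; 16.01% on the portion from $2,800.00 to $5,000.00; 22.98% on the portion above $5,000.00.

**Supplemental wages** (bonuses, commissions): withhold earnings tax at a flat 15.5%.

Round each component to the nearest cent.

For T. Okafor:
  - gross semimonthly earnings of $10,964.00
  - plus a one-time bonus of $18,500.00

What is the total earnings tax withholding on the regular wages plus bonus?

$4,707.05

Earnings Tax: taxable = $10,964.00
  $469.02 + 22.98% × ($10,964.00 − $5,000.00) = $469.02 + 22.98% × $5,964.00 = $1,839.55
Supplemental (15.5% flat on bonus): 15.5% × $18,500.00 = $2,867.50
Total earnings tax: $1,839.55 + $2,867.50 = $4,707.05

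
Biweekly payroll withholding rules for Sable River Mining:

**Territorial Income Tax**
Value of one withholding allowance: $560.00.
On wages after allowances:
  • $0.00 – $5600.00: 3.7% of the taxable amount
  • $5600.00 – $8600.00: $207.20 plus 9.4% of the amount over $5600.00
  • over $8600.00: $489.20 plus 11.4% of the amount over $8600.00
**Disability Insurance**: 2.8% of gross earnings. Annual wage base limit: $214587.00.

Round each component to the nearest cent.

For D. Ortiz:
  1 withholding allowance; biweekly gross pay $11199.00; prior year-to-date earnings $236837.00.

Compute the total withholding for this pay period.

Territorial Income Tax: taxable = $11199.00 − 1×$560.00 = $10639.00
  $489.20 + 11.4% × ($10639.00 − $8600.00) = $489.20 + 11.4% × $2039.00 = $721.65
Disability Insurance: YTD $236837.00 ≥ cap $214587.00 → $0.00
Total: $721.65 + $0.00 = $721.65

$721.65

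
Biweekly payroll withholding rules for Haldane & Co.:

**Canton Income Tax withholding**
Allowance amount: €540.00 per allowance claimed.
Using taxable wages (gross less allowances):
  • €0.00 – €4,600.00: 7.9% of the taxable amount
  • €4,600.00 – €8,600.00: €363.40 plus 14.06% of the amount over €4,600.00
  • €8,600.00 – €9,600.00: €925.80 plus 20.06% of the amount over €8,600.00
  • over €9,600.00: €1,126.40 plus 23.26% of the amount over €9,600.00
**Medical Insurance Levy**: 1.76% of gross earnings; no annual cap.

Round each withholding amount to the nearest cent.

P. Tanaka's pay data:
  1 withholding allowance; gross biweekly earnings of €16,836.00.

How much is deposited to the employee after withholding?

€13,855.80

Canton Income Tax: taxable = €16,836.00 − 1×€540.00 = €16,296.00
  €1,126.40 + 23.26% × (€16,296.00 − €9,600.00) = €1,126.40 + 23.26% × €6,696.00 = €2,683.89
Medical Insurance Levy: 1.76% × €16,836.00 = €296.31
Total withheld: €2,683.89 + €296.31 = €2,980.20
Net pay: €16,836.00 − €2,980.20 = €13,855.80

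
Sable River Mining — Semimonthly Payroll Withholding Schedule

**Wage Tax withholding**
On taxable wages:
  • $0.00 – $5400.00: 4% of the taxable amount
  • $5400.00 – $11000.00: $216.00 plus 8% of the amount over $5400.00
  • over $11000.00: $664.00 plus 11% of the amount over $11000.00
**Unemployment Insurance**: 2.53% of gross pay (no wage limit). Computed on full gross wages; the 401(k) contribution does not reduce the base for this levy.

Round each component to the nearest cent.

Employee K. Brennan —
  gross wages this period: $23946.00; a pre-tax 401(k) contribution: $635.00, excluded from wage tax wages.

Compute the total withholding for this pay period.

$2624.04

Wage Tax: taxable = $23946.00 − $635.00 = $23311.00
  $664.00 + 11% × ($23311.00 − $11000.00) = $664.00 + 11% × $12311.00 = $2018.21
Unemployment Insurance: 2.53% × $23946.00 = $605.83
Total: $2018.21 + $605.83 = $2624.04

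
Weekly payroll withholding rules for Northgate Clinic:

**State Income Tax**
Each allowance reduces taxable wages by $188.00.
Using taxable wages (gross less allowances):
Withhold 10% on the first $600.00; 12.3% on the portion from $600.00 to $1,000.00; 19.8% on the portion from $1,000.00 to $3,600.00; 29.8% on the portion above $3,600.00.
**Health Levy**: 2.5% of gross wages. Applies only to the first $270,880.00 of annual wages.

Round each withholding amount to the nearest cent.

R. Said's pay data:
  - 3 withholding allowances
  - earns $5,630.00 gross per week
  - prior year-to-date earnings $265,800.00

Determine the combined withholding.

State Income Tax: taxable = $5,630.00 − 3×$188.00 = $5,066.00
  $624.00 + 29.8% × ($5,066.00 − $3,600.00) = $624.00 + 29.8% × $1,466.00 = $1,060.87
Health Levy: cap $270,880.00 − YTD $265,800.00 = $5,080.00 subject; 2.5% × $5,080.00 = $127.00
Total: $1,060.87 + $127.00 = $1,187.87

$1,187.87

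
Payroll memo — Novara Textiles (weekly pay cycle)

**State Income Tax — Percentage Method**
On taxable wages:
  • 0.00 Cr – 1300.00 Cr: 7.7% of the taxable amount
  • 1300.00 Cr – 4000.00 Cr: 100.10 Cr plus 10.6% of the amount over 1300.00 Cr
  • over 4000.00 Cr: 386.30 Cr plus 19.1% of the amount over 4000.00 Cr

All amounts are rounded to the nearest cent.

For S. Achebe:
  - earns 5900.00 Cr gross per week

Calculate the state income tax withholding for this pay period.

State Income Tax: taxable = 5900.00 Cr
  386.30 Cr + 19.1% × (5900.00 Cr − 4000.00 Cr) = 386.30 Cr + 19.1% × 1900.00 Cr = 749.20 Cr

749.20 Cr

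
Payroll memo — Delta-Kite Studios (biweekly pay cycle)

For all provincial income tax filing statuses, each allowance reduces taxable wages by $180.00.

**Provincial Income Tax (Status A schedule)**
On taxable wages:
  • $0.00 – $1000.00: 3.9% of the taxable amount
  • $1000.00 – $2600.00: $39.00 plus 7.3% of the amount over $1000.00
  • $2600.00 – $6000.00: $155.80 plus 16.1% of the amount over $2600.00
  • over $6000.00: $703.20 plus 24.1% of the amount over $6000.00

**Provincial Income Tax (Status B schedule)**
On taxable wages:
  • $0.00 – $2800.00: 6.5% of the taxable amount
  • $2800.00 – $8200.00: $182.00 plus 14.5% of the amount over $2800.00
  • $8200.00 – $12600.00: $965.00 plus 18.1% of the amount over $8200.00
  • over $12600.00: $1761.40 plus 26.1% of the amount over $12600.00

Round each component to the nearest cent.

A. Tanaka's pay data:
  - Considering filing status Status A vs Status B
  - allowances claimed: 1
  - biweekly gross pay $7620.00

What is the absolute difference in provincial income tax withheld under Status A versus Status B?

$195.44

Provincial Income Tax (Status A): taxable = $7620.00 − 1×$180.00 = $7440.00
  $703.20 + 24.1% × ($7440.00 − $6000.00) = $703.20 + 24.1% × $1440.00 = $1050.24
Provincial Income Tax (Status B): taxable = $7620.00 − 1×$180.00 = $7440.00
  $182.00 + 14.5% × ($7440.00 − $2800.00) = $182.00 + 14.5% × $4640.00 = $854.80
Difference: |$1050.24 − $854.80| = $195.44 (higher under Status A)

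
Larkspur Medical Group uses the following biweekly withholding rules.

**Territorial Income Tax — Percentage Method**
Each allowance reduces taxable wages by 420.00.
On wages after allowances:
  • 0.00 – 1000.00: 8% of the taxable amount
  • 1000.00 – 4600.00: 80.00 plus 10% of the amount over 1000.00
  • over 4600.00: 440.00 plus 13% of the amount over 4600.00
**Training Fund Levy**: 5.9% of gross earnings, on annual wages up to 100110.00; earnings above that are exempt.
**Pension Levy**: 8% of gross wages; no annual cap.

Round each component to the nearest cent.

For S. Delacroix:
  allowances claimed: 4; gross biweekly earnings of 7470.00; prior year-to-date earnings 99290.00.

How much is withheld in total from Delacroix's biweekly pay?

1240.68

Territorial Income Tax: taxable = 7470.00 − 4×420.00 = 5790.00
  440.00 + 13% × (5790.00 − 4600.00) = 440.00 + 13% × 1190.00 = 594.70
Training Fund Levy: cap 100110.00 − YTD 99290.00 = 820.00 subject; 5.9% × 820.00 = 48.38
Pension Levy: 8% × 7470.00 = 597.60
Total: 594.70 + 48.38 + 597.60 = 1240.68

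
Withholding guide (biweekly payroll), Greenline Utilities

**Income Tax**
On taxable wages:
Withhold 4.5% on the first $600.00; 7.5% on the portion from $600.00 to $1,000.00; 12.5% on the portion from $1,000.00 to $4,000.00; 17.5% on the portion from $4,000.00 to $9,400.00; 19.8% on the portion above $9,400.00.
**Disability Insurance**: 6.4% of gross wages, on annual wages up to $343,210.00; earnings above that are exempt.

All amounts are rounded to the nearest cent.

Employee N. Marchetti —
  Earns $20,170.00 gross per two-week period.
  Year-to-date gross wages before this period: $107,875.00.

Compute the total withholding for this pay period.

$4,800.34

Income Tax: taxable = $20,170.00
  $1,377.00 + 19.8% × ($20,170.00 − $9,400.00) = $1,377.00 + 19.8% × $10,770.00 = $3,509.46
Disability Insurance: 6.4% × $20,170.00 = $1,290.88
Total: $3,509.46 + $1,290.88 = $4,800.34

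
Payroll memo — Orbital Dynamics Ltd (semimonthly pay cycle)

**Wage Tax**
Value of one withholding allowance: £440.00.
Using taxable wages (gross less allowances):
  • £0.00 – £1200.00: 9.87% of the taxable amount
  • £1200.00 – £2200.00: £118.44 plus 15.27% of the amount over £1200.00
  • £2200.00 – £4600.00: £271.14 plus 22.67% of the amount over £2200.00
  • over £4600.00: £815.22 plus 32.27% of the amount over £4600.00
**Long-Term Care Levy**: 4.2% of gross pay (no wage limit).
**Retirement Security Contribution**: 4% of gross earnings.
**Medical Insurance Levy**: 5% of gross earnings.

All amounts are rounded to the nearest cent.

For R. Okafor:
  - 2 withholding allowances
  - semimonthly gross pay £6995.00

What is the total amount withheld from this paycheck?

Wage Tax: taxable = £6995.00 − 2×£440.00 = £6115.00
  £815.22 + 32.27% × (£6115.00 − £4600.00) = £815.22 + 32.27% × £1515.00 = £1304.11
Long-Term Care Levy: 4.2% × £6995.00 = £293.79
Retirement Security Contribution: 4% × £6995.00 = £279.80
Medical Insurance Levy: 5% × £6995.00 = £349.75
Total: £1304.11 + £293.79 + £279.80 + £349.75 = £2227.45

£2227.45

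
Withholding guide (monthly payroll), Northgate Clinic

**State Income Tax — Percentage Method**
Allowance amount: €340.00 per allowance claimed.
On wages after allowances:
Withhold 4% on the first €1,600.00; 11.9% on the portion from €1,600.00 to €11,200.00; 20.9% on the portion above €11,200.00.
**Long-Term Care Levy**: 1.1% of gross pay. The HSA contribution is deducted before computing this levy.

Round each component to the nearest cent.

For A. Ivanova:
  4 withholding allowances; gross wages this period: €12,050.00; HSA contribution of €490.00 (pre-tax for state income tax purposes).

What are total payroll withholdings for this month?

State Income Tax: taxable = €12,050.00 − €490.00 − 4×€340.00 = €10,200.00
  €64.00 + 11.9% × (€10,200.00 − €1,600.00) = €64.00 + 11.9% × €8,600.00 = €1,087.40
Long-Term Care Levy: 1.1% × €11,560.00 = €127.16
Total: €1,087.40 + €127.16 = €1,214.56

€1,214.56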